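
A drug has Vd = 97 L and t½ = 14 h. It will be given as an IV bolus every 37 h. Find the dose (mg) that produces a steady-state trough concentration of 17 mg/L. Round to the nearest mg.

8650 mg

τ/t½ = 37/14 ≈ 2.6429, so f = (1/2)^(37/14) ≈ 0.160111.
Cmin,ss = (D/Vd)·f/(1−f), so D = Cmin,ss·Vd·(1−f)/f.
D = 17 × 97 × (1−f)/f ≈ 17 × 97 × 5.24567 ≈ 8650.11 mg.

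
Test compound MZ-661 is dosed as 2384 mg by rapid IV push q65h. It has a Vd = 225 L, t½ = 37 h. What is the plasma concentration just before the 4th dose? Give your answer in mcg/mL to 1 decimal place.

f = (1/2)^(τ/t½) = (1/2)^(65/37) ≈ 0.2959.
C₀ = D/Vd = 2384/225 ≈ 10.596 mcg/mL.
Before the 4th dose, 3 doses have been given. Superposition: Cmin = C₀·(f + f² + … + f^3).
≈ 10.596 × (0.2959 + 0.0876 + 0.0259) ≈ 10.596 × 0.4094 ≈ 4.338 mcg/mL.

4.3 mcg/mL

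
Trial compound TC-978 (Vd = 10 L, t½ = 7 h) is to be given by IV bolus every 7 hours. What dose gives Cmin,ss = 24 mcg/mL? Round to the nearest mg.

240 mg

τ/t½ = 7/7 ≈ 1, so f = (1/2)^(7/7) ≈ 0.500000.
Cmin,ss = (D/Vd)·f/(1−f), so D = Cmin,ss·Vd·(1−f)/f.
D = 24 × 10 × (1−f)/f ≈ 24 × 10 × 1.00000 ≈ 240.00 mg.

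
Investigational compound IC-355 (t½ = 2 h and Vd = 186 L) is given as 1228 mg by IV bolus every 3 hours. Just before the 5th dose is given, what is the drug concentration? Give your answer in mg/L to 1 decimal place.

3.6 mg/L

f = (1/2)^(τ/t½) = (1/2)^(3/2) ≈ 0.3536.
C₀ = D/Vd = 1228/186 ≈ 6.602 mg/L.
Before the 5th dose, 4 doses have been given. Superposition: Cmin = C₀·(f + f² + … + f^4).
≈ 6.602 × (0.3536 + 0.1250 + 0.0442 + 0.0156) ≈ 6.602 × 0.5384 ≈ 3.555 mg/L.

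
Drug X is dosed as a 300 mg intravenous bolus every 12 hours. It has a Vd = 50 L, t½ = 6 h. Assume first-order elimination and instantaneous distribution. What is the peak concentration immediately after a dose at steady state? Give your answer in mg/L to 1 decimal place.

8.0 mg/L

τ = 12 h = 2 half-lives, so f = (1/2)^2 = 0.25.
Accumulation ratio R = 1/(1 − f) = 1/0.75 = 4/3.
Single-dose peak C₀ = D/Vd = 300/50 = 6 mg/L.
Steady-state peak Cmax,ss = C₀·R = 6 × 4/3 ≈ 8.000 mg/L.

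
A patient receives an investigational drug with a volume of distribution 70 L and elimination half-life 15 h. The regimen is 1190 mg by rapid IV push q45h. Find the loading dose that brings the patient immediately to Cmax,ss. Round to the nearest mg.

1360 mg

f = (1/2)^(45/15) ≈ 0.125000; accumulation ratio R = 1/(1−f) ≈ 1.14286.
Loading dose to hit Cmax,ss on first dose: D_load = D_maint·R ≈ 1190 × 1.14286 ≈ 1360.00 mg.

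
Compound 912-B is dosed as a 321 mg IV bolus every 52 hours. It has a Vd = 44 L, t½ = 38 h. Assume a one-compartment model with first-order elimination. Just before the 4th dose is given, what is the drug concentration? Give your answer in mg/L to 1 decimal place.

f = (1/2)^(τ/t½) = (1/2)^(52/38) ≈ 0.3873.
C₀ = D/Vd = 321/44 ≈ 7.295 mg/L.
Before the 4th dose, 3 doses have been given. Superposition: Cmin = C₀·(f + f² + … + f^3).
≈ 7.295 × (0.3873 + 0.1500 + 0.0581) ≈ 7.295 × 0.5954 ≈ 4.343 mg/L.

4.3 mg/L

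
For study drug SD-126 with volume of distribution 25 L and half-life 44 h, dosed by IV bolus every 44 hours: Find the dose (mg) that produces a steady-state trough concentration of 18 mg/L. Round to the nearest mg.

450 mg

τ/t½ = 44/44 ≈ 1, so f = (1/2)^(44/44) ≈ 0.500000.
Cmin,ss = (D/Vd)·f/(1−f), so D = Cmin,ss·Vd·(1−f)/f.
D = 18 × 25 × (1−f)/f ≈ 18 × 25 × 1.00000 ≈ 450.00 mg.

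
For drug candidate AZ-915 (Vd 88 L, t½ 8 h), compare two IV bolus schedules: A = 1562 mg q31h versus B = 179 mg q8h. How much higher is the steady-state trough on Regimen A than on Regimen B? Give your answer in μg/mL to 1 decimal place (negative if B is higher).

-0.7 μg/mL

Regimen A: f = (1/2)^(31/8) ≈ 0.0682; Cmin,ss = (1562/88)·f/(1−f) ≈ 1.299 μg/mL.
Regimen B: f = (1/2)^(8/8) ≈ 0.5000; Cmin,ss = (179/88)·f/(1−f) ≈ 2.034 μg/mL.
Difference ≈ 1.299 − 2.034 ≈ -0.735 μg/mL.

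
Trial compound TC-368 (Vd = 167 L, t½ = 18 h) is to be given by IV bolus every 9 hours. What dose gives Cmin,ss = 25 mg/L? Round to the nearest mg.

τ/t½ = 9/18 ≈ 0.5, so f = (1/2)^(9/18) ≈ 0.707107.
Cmin,ss = (D/Vd)·f/(1−f), so D = Cmin,ss·Vd·(1−f)/f.
D = 25 × 167 × (1−f)/f ≈ 25 × 167 × 0.41421 ≈ 1729.33 mg.

1729 mg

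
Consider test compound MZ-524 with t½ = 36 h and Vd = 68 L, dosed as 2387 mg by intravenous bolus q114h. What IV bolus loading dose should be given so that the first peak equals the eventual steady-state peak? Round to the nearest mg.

f = (1/2)^(114/36) ≈ 0.111362; accumulation ratio R = 1/(1−f) ≈ 1.12532.
Loading dose to hit Cmax,ss on first dose: D_load = D_maint·R ≈ 2387 × 1.12532 ≈ 2686.14 mg.

2686 mg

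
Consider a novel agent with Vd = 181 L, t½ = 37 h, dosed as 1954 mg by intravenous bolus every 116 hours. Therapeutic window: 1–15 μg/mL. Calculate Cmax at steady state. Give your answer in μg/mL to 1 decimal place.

k = ln2/t½ = ln2/37 ≈ 0.018734 h⁻¹; fraction remaining f = e^(−kτ) = e^(−0.018734×116) ≈ 0.1138.
Accumulation ratio R = 1/(1 − f) ≈ 1/0.8862 ≈ 1.1284.
Single-dose peak C₀ = D/Vd = 1954/181 ≈ 10.796 μg/mL.
Cmax,ss = C₀/(1 − f) ≈ 10.796/0.8862 ≈ 12.182 μg/mL.
Peak 12.2 μg/mL vs MTC 15 μg/mL: below toxic threshold.

12.2 μg/mL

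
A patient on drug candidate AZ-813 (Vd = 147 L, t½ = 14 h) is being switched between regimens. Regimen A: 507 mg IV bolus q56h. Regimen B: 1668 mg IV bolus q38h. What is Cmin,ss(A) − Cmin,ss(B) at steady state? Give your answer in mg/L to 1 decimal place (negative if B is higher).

-1.8 mg/L

Regimen A: f = (1/2)^(56/14) ≈ 0.0625; Cmin,ss = (507/147)·f/(1−f) ≈ 0.230 mg/L.
Regimen B: f = (1/2)^(38/14) ≈ 0.1524; Cmin,ss = (1668/147)·f/(1−f) ≈ 2.040 mg/L.
Difference ≈ 0.230 − 2.040 ≈ -1.810 mg/L.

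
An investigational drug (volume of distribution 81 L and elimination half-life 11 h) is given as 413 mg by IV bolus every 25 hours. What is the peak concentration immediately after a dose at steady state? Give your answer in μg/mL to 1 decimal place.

6.4 μg/mL

Over one 25-h interval, 25/11 ≈ 2.2727 half-lives elapse, leaving f ≈ 0.2069 of each dose.
At steady state, accumulation factor R = 1/(1 − e^(−kτ)) ≈ 1.2609.
Each bolus raises the concentration by D/Vd = 413/81 ≈ 5.099 μg/mL.
Steady-state peak Cmax,ss = C₀·R ≈ 5.099 × 1.2609 ≈ 6.429 μg/mL.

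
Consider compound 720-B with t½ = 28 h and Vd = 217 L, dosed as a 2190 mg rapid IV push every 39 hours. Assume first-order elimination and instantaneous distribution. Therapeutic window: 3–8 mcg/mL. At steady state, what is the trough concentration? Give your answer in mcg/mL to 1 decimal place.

6.2 mcg/mL

τ/t½ = 39/28 ≈ 1.3929, so fraction remaining f = (1/2)^(39/28) ≈ 0.3808.
Each bolus raises the concentration by D/Vd = 2190/217 ≈ 10.092 mcg/mL.
Steady-state trough Cmin,ss = C₀·f/(1−f) ≈ 10.092 × 0.3808/0.6192 ≈ 6.206 mcg/mL.
Trough 6.2 mcg/mL vs MEC 3 mcg/mL: adequate.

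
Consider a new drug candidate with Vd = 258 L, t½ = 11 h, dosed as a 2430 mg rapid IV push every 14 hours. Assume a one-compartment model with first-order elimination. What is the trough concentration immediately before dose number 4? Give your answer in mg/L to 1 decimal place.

6.2 mg/L

f = (1/2)^(τ/t½) = (1/2)^(14/11) ≈ 0.4139.
C₀ = D/Vd = 2430/258 ≈ 9.419 mg/L.
Before the 4th dose, 3 doses have been given. Superposition: Cmin = C₀·(f + f² + … + f^3).
≈ 9.419 × (0.4139 + 0.1713 + 0.0709) ≈ 9.419 × 0.6561 ≈ 6.180 mg/L.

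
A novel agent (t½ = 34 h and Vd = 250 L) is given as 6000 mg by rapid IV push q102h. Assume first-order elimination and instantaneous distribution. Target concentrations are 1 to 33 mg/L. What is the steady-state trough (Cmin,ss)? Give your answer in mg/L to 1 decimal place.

τ = 102 h = 3 half-lives, so f = (1/2)^3 = 0.125.
Accumulation ratio R = 1/(1 − f) = 1/0.875 = 8/7.
Single-dose peak C₀ = D/Vd = 6000/250 = 24 mg/L.
Steady-state peak Cmax,ss = C₀·R = 24 × 8/7 ≈ 27.429 mg/L.
Steady-state trough Cmin,ss = Cmax,ss·f ≈ 27.429 × 0.125 ≈ 3.429 mg/L.
Trough 3.4 mg/L vs MEC 1 mg/L: adequate.

3.4 mg/L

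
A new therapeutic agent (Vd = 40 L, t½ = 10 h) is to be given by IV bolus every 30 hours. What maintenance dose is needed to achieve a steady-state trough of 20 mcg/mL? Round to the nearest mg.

5600 mg

τ/t½ = 30/10 ≈ 3, so f = (1/2)^(30/10) ≈ 0.125000.
Cmin,ss = (D/Vd)·f/(1−f), so D = Cmin,ss·Vd·(1−f)/f.
D = 20 × 40 × (1−f)/f ≈ 20 × 40 × 7.00000 ≈ 5600.00 mg.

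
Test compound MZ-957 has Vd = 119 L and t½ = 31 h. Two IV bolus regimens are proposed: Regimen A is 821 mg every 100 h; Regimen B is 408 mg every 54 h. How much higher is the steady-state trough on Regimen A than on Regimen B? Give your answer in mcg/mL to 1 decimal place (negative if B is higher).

-0.6 mcg/mL

Regimen A: f = (1/2)^(100/31) ≈ 0.1069; Cmin,ss = (821/119)·f/(1−f) ≈ 0.826 mcg/mL.
Regimen B: f = (1/2)^(54/31) ≈ 0.2990; Cmin,ss = (408/119)·f/(1−f) ≈ 1.462 mcg/mL.
Difference ≈ 0.826 − 1.462 ≈ -0.636 mcg/mL.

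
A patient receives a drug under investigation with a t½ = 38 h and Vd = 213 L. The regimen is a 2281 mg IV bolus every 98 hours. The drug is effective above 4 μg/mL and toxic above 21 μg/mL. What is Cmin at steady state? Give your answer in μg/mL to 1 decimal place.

τ/t½ = 98/38 ≈ 2.5789, so fraction remaining f = (1/2)^(98/38) ≈ 0.1674.
Accumulation ratio R = 1/(1 − f) ≈ 1/0.8326 ≈ 1.2011.
Single-dose peak C₀ = D/Vd = 2281/213 ≈ 10.709 μg/mL.
Steady-state peak Cmax,ss = C₀·R ≈ 10.709 × 1.2011 ≈ 12.863 μg/mL.
One interval later, Cmin,ss = Cmax,ss·e^(−kτ) ≈ 12.863 × 0.1674 ≈ 2.153 μg/mL.
Trough 2.2 μg/mL vs MEC 4 μg/mL: subtherapeutic.

2.2 μg/mL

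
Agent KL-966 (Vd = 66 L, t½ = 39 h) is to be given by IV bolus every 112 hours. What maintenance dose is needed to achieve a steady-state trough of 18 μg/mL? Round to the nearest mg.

τ/t½ = 112/39 ≈ 2.8718, so f = (1/2)^(112/39) ≈ 0.136617.
Cmin,ss = (D/Vd)·f/(1−f), so D = Cmin,ss·Vd·(1−f)/f.
D = 18 × 66 × (1−f)/f ≈ 18 × 66 × 6.31973 ≈ 7507.84 mg.

7508 mg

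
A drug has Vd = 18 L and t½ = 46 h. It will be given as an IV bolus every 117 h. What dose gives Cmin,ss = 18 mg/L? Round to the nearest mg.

τ/t½ = 117/46 ≈ 2.5435, so f = (1/2)^(117/46) ≈ 0.171529.
Cmin,ss = (D/Vd)·f/(1−f), so D = Cmin,ss·Vd·(1−f)/f.
D = 18 × 18 × (1−f)/f ≈ 18 × 18 × 4.82992 ≈ 1564.89 mg.

1565 mg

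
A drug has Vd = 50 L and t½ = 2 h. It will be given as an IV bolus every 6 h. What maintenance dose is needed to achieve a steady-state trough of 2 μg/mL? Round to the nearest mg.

700 mg

τ/t½ = 6/2 ≈ 3, so f = (1/2)^(6/2) ≈ 0.125000.
Cmin,ss = (D/Vd)·f/(1−f), so D = Cmin,ss·Vd·(1−f)/f.
D = 2 × 50 × (1−f)/f ≈ 2 × 50 × 7.00000 ≈ 700.00 mg.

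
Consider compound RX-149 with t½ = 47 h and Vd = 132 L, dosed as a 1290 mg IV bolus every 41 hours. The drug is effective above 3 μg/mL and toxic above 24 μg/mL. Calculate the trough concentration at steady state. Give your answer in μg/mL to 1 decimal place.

τ/t½ = 41/47 ≈ 0.87234, so fraction remaining f = (1/2)^(41/47) ≈ 0.5463.
Accumulation ratio R = 1/(1 − f) ≈ 1/0.4537 ≈ 2.2041.
Each bolus raises the concentration by D/Vd = 1290/132 ≈ 9.773 μg/mL.
Steady-state peak Cmax,ss = C₀·R ≈ 9.773 × 2.2041 ≈ 21.541 μg/mL.
One interval later, Cmin,ss = Cmax,ss·e^(−kτ) ≈ 21.541 × 0.5463 ≈ 11.768 μg/mL.
Trough 11.8 μg/mL vs MEC 3 μg/mL: adequate.

11.8 μg/mL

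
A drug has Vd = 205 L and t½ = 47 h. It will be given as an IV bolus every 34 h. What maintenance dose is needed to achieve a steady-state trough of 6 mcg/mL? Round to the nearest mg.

τ/t½ = 34/47 ≈ 0.7234, so f = (1/2)^(34/47) ≈ 0.605667.
Cmin,ss = (D/Vd)·f/(1−f), so D = Cmin,ss·Vd·(1−f)/f.
D = 6 × 205 × (1−f)/f ≈ 6 × 205 × 0.65107 ≈ 800.82 mg.

801 mg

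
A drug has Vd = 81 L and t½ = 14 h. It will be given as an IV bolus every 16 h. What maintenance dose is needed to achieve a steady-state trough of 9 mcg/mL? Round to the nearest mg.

τ/t½ = 16/14 ≈ 1.1429, so f = (1/2)^(16/14) ≈ 0.452862.
Cmin,ss = (D/Vd)·f/(1−f), so D = Cmin,ss·Vd·(1−f)/f.
D = 9 × 81 × (1−f)/f ≈ 9 × 81 × 1.20818 ≈ 880.76 mg.

881 mg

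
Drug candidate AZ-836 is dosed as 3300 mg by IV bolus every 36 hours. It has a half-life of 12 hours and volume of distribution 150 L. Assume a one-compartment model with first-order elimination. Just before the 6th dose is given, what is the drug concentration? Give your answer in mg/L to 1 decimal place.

3.1 mg/L

f = (1/2)^(τ/t½) = (1/2)^(36/12) ≈ 0.1250.
C₀ = D/Vd = 3300/150 ≈ 22.000 mg/L.
Before the 6th dose, 5 doses have been given. Superposition: Cmin = C₀·(f + f² + … + f^5).
≈ 22.000 × (0.1250 + 0.0156 + 0.0020 + 0.0002 + 0.0000) ≈ 22.000 × 0.1428 ≈ 3.142 mg/L.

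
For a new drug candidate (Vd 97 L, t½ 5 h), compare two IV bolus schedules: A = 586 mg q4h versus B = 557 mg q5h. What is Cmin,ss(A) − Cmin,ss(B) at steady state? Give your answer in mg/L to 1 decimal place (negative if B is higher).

2.4 mg/L

Regimen A: f = (1/2)^(4/5) ≈ 0.5743; Cmin,ss = (586/97)·f/(1−f) ≈ 8.150 mg/L.
Regimen B: f = (1/2)^(5/5) ≈ 0.5000; Cmin,ss = (557/97)·f/(1−f) ≈ 5.742 mg/L.
Difference ≈ 8.150 − 5.742 ≈ 2.408 mg/L.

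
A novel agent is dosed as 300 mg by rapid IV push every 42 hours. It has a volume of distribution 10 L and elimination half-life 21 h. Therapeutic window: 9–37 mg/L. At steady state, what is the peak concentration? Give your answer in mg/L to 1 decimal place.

τ = 42 h = 2 half-lives, so f = (1/2)^2 = 0.25.
Accumulation ratio R = 1/(1 − f) = 1/0.75 = 4/3.
Single-dose peak C₀ = D/Vd = 300/10 = 30 mg/L.
Steady-state peak Cmax,ss = C₀·R = 30 × 4/3 ≈ 40.000 mg/L.
Peak 40.0 mg/L vs MTC 37 mg/L: exceeds toxic threshold.

40.0 mg/L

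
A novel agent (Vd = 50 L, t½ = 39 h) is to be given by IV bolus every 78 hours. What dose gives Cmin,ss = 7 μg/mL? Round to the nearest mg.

τ/t½ = 78/39 ≈ 2, so f = (1/2)^(78/39) ≈ 0.250000.
Cmin,ss = (D/Vd)·f/(1−f), so D = Cmin,ss·Vd·(1−f)/f.
D = 7 × 50 × (1−f)/f ≈ 7 × 50 × 3.00000 ≈ 1050.00 mg.

1050 mg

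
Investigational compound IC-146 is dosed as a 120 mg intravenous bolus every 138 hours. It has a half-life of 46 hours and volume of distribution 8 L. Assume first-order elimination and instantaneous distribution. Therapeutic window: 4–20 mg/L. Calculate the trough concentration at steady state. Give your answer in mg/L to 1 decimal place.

τ = 138 h = 3 half-lives, so f = (1/2)^3 = 0.125.
Accumulation ratio R = 1/(1 − f) = 1/0.875 = 8/7.
Single-dose peak C₀ = D/Vd = 120/8 = 15 mg/L.
Steady-state peak Cmax,ss = C₀·R = 15 × 8/7 ≈ 17.143 mg/L.
Steady-state trough Cmin,ss = Cmax,ss·f ≈ 17.143 × 0.125 ≈ 2.143 mg/L.
Trough 2.1 mg/L vs MEC 4 mg/L: subtherapeutic.

2.1 mg/L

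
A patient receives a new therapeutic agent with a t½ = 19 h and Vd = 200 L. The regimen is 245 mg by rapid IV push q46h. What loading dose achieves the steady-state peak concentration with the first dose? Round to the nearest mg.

301 mg

f = (1/2)^(46/19) ≈ 0.186720; accumulation ratio R = 1/(1−f) ≈ 1.22959.
Loading dose to hit Cmax,ss on first dose: D_load = D_maint·R ≈ 245 × 1.22959 ≈ 301.25 mg.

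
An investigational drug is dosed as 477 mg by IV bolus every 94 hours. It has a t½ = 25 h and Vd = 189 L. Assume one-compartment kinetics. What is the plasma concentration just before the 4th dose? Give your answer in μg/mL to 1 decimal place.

0.2 μg/mL

f = (1/2)^(τ/t½) = (1/2)^(94/25) ≈ 0.0738.
C₀ = D/Vd = 477/189 ≈ 2.524 μg/mL.
Before the 4th dose, 3 doses have been given. Superposition: Cmin = C₀·(f + f² + … + f^3).
≈ 2.524 × (0.0738 + 0.0054 + 0.0004) ≈ 2.524 × 0.0796 ≈ 0.201 μg/mL.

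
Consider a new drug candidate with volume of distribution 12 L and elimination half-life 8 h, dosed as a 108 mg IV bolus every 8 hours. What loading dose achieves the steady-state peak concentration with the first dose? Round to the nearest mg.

216 mg

f = (1/2)^(8/8) ≈ 0.500000; accumulation ratio R = 1/(1−f) ≈ 2.00000.
Loading dose to hit Cmax,ss on first dose: D_load = D_maint·R ≈ 108 × 2.00000 ≈ 216.00 mg.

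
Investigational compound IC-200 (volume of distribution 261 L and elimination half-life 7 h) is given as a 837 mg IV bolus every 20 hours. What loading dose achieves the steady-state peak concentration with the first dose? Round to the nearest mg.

f = (1/2)^(20/7) ≈ 0.138011; accumulation ratio R = 1/(1−f) ≈ 1.16011.
Loading dose to hit Cmax,ss on first dose: D_load = D_maint·R ≈ 837 × 1.16011 ≈ 971.01 mg.

971 mg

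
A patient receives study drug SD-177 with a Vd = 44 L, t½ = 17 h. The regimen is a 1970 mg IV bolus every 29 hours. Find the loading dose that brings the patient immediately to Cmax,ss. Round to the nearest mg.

2841 mg

f = (1/2)^(29/17) ≈ 0.306534; accumulation ratio R = 1/(1−f) ≈ 1.44203.
Loading dose to hit Cmax,ss on first dose: D_load = D_maint·R ≈ 1970 × 1.44203 ≈ 2840.80 mg.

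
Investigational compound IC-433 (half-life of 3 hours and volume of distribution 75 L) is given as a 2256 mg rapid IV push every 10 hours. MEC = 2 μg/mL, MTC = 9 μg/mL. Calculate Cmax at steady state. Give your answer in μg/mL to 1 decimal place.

k = ln2/t½ = ln2/3 ≈ 0.231049 h⁻¹; fraction remaining f = e^(−kτ) = e^(−0.231049×10) ≈ 0.0992.
At steady state, accumulation factor R = 1/(1 − e^(−kτ)) ≈ 1.1101.
Single-dose peak C₀ = D/Vd = 2256/75 ≈ 30.080 μg/mL.
Steady-state peak Cmax,ss = C₀·R ≈ 30.080 × 1.1101 ≈ 33.392 μg/mL.
Peak 33.4 μg/mL vs MTC 9 μg/mL: exceeds toxic threshold.

33.4 μg/mL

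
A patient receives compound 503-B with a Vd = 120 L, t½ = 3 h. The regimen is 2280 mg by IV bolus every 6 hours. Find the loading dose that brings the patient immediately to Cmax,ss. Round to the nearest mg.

f = (1/2)^(6/3) ≈ 0.250000; accumulation ratio R = 1/(1−f) ≈ 1.33333.
Loading dose to hit Cmax,ss on first dose: D_load = D_maint·R ≈ 2280 × 1.33333 ≈ 3039.99 mg.

3040 mg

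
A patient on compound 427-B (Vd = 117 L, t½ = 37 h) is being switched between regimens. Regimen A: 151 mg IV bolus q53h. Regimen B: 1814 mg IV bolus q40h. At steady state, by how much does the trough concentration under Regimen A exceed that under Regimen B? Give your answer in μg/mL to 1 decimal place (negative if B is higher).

-13.1 μg/mL

Regimen A: f = (1/2)^(53/37) ≈ 0.3705; Cmin,ss = (151/117)·f/(1−f) ≈ 0.760 μg/mL.
Regimen B: f = (1/2)^(40/37) ≈ 0.4727; Cmin,ss = (1814/117)·f/(1−f) ≈ 13.899 μg/mL.
Difference ≈ 0.760 − 13.899 ≈ -13.139 μg/mL.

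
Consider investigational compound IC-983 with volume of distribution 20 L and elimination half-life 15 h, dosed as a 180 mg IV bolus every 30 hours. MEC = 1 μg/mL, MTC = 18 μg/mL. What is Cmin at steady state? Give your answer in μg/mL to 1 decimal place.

3.0 μg/mL

The dosing interval is 2 half-lives, so f = 2^(−2) = 0.25.
At steady state, R = 1/(1 − 0.25) = 4/3.
Single-dose peak C₀ = D/Vd = 180/20 = 9 μg/mL.
Steady-state peak Cmax,ss = C₀·R = 9 × 4/3 ≈ 12.000 μg/mL.
Steady-state trough Cmin,ss = Cmax,ss·f ≈ 12.000 × 0.25 ≈ 3.000 μg/mL.
Trough 3.0 μg/mL vs MEC 1 μg/mL: adequate.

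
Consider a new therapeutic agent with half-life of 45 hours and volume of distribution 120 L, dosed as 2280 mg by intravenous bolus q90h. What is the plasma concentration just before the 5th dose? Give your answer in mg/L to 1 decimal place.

f = (1/2)^(τ/t½) = (1/2)^(90/45) ≈ 0.2500.
C₀ = D/Vd = 2280/120 ≈ 19.000 mg/L.
Before the 5th dose, 4 doses have been given. Superposition: Cmin = C₀·(f + f² + … + f^4).
≈ 19.000 × (0.2500 + 0.0625 + 0.0156 + 0.0039) ≈ 19.000 × 0.3320 ≈ 6.308 mg/L.

6.3 mg/L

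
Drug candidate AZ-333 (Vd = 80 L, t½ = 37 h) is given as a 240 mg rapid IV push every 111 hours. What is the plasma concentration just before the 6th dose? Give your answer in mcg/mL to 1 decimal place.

f = (1/2)^(τ/t½) = (1/2)^(111/37) ≈ 0.1250.
C₀ = D/Vd = 240/80 ≈ 3.000 mcg/mL.
Before the 6th dose, 5 doses have been given. Superposition: Cmin = C₀·(f + f² + … + f^5).
≈ 3.000 × (0.1250 + 0.0156 + 0.0020 + 0.0002 + 0.0000) ≈ 3.000 × 0.1428 ≈ 0.428 mcg/mL.

0.4 mcg/mL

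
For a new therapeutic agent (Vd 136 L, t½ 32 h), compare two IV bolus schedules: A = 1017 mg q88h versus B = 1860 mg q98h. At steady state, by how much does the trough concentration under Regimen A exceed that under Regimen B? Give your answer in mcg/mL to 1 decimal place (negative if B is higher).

-0.6 mcg/mL

Regimen A: f = (1/2)^(88/32) ≈ 0.1487; Cmin,ss = (1017/136)·f/(1−f) ≈ 1.306 mcg/mL.
Regimen B: f = (1/2)^(98/32) ≈ 0.1197; Cmin,ss = (1860/136)·f/(1−f) ≈ 1.860 mcg/mL.
Difference ≈ 1.306 − 1.860 ≈ -0.554 mcg/mL.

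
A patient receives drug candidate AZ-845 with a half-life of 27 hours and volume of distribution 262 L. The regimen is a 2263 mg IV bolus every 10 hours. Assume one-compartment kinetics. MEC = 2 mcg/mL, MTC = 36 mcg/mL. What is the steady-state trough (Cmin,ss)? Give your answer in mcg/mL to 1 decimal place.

τ/t½ = 10/27 ≈ 0.37037, so fraction remaining f = (1/2)^(10/27) ≈ 0.7736.
Accumulation ratio R = 1/(1 − f) ≈ 1/0.2264 ≈ 4.4170.
Single-dose peak C₀ = D/Vd = 2263/262 ≈ 8.637 mcg/mL.
Steady-state peak Cmax,ss = C₀·R ≈ 8.637 × 4.4170 ≈ 38.150 mcg/mL.
One interval later, Cmin,ss = Cmax,ss·e^(−kτ) ≈ 38.150 × 0.7736 ≈ 29.513 mcg/mL.
Trough 29.5 mcg/mL vs MEC 2 mcg/mL: adequate.

29.5 mcg/mL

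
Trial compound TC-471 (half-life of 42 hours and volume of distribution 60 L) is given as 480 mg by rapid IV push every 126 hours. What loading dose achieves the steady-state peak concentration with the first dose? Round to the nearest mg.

549 mg

f = (1/2)^(126/42) ≈ 0.125000; accumulation ratio R = 1/(1−f) ≈ 1.14286.
Loading dose to hit Cmax,ss on first dose: D_load = D_maint·R ≈ 480 × 1.14286 ≈ 548.57 mg.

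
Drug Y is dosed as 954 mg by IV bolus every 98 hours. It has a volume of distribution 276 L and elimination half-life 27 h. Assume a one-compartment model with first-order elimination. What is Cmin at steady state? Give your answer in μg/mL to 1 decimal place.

0.3 μg/mL

τ/t½ = 98/27 ≈ 3.6296, so fraction remaining f = (1/2)^(98/27) ≈ 0.0808.
Single-dose peak C₀ = D/Vd = 954/276 ≈ 3.457 μg/mL.
Steady-state trough Cmin,ss = C₀·f/(1−f) ≈ 3.457 × 0.0808/0.9192 ≈ 0.304 μg/mL.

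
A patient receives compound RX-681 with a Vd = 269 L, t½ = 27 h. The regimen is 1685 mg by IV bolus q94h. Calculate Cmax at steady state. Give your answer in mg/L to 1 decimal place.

6.9 mg/L

k = ln2/t½ = ln2/27 ≈ 0.025672 h⁻¹; fraction remaining f = e^(−kτ) = e^(−0.025672×94) ≈ 0.0895.
At steady state, accumulation factor R = 1/(1 − e^(−kτ)) ≈ 1.0983.
Each bolus raises the concentration by D/Vd = 1685/269 ≈ 6.264 mg/L.
Steady-state peak Cmax,ss = C₀·R ≈ 6.264 × 1.0983 ≈ 6.880 mg/L.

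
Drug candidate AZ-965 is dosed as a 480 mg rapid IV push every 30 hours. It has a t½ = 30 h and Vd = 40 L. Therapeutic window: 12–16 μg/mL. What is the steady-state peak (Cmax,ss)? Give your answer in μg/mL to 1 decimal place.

The dosing interval is 1 half-life, so f = 2^(−1) = 0.5.
At steady state, R = 1/(1 − 0.5) = 2/1.
Single-dose peak C₀ = D/Vd = 480/40 = 12 μg/mL.
Steady-state peak Cmax,ss = C₀·R = 12 × 2/1 ≈ 24.000 μg/mL.
Peak 24.0 μg/mL vs MTC 16 μg/mL: exceeds toxic threshold.

24.0 μg/mL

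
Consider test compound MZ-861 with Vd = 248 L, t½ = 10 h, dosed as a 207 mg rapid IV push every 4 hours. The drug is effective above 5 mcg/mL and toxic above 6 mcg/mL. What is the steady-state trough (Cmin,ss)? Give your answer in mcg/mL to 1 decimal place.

Over one 4-h interval, 4/10 ≈ 0.4 half-lives elapse, leaving f ≈ 0.7579 of each dose.
At steady state, accumulation factor R = 1/(1 − e^(−kτ)) ≈ 4.1305.
Each bolus raises the concentration by D/Vd = 207/248 ≈ 0.835 mcg/mL.
Steady-state peak Cmax,ss = C₀·R ≈ 0.835 × 4.1305 ≈ 3.449 mcg/mL.
One interval later, Cmin,ss = Cmax,ss·e^(−kτ) ≈ 3.449 × 0.7579 ≈ 2.614 mcg/mL.
Trough 2.6 mcg/mL vs MEC 5 mcg/mL: subtherapeutic.

2.6 mcg/mL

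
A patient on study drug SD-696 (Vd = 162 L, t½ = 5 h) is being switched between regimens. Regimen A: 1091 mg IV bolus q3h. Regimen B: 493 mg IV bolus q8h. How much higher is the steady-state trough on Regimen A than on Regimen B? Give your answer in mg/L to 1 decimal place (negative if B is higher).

Regimen A: f = (1/2)^(3/5) ≈ 0.6598; Cmin,ss = (1091/162)·f/(1−f) ≈ 13.061 mg/L.
Regimen B: f = (1/2)^(8/5) ≈ 0.3299; Cmin,ss = (493/162)·f/(1−f) ≈ 1.498 mg/L.
Difference ≈ 13.061 − 1.498 ≈ 11.563 mg/L.

11.6 mg/L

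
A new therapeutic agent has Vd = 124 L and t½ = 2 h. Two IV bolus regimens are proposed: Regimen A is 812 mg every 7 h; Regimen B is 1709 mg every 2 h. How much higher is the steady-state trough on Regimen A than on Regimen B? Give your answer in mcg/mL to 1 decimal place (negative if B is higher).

Regimen A: f = (1/2)^(7/2) ≈ 0.0884; Cmin,ss = (812/124)·f/(1−f) ≈ 0.635 mcg/mL.
Regimen B: f = (1/2)^(2/2) ≈ 0.5000; Cmin,ss = (1709/124)·f/(1−f) ≈ 13.782 mcg/mL.
Difference ≈ 0.635 − 13.782 ≈ -13.147 mcg/mL.

-13.1 mcg/mL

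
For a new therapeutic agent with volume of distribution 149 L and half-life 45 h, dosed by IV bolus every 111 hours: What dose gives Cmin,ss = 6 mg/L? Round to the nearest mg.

4048 mg

τ/t½ = 111/45 ≈ 2.4667, so f = (1/2)^(111/45) ≈ 0.180909.
Cmin,ss = (D/Vd)·f/(1−f), so D = Cmin,ss·Vd·(1−f)/f.
D = 6 × 149 × (1−f)/f ≈ 6 × 149 × 4.52764 ≈ 4047.71 mg.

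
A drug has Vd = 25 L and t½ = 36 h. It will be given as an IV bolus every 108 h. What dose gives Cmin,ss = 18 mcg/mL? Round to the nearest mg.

3150 mg

τ/t½ = 108/36 ≈ 3, so f = (1/2)^(108/36) ≈ 0.125000.
Cmin,ss = (D/Vd)·f/(1−f), so D = Cmin,ss·Vd·(1−f)/f.
D = 18 × 25 × (1−f)/f ≈ 18 × 25 × 7.00000 ≈ 3150.00 mg.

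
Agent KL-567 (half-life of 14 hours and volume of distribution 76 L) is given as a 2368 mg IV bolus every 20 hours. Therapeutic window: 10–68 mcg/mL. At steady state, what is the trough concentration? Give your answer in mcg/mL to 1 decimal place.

18.4 mcg/mL

k = ln2/t½ = ln2/14 ≈ 0.049511 h⁻¹; fraction remaining f = e^(−kτ) = e^(−0.049511×20) ≈ 0.3715.
Accumulation ratio R = 1/(1 − f) ≈ 1/0.6285 ≈ 1.5911.
Single-dose peak C₀ = D/Vd = 2368/76 ≈ 31.158 mcg/mL.
Steady-state peak Cmax,ss = C₀·R ≈ 31.158 × 1.5911 ≈ 49.575 mcg/mL.
One interval later, Cmin,ss = Cmax,ss·e^(−kτ) ≈ 49.575 × 0.3715 ≈ 18.417 mcg/mL.
Trough 18.4 mcg/mL vs MEC 10 mcg/mL: adequate.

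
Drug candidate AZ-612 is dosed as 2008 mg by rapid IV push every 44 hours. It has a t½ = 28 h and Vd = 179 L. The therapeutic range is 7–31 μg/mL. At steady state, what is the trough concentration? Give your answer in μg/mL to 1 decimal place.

5.7 μg/mL

Over one 44-h interval, 44/28 ≈ 1.5714 half-lives elapse, leaving f ≈ 0.3365 of each dose.
Accumulation ratio R = 1/(1 − f) ≈ 1/0.6635 ≈ 1.5072.
Single-dose peak C₀ = D/Vd = 2008/179 ≈ 11.218 μg/mL.
Steady-state peak Cmax,ss = C₀·R ≈ 11.218 × 1.5072 ≈ 16.908 μg/mL.
One interval later, Cmin,ss = Cmax,ss·e^(−kτ) ≈ 16.908 × 0.3365 ≈ 5.690 μg/mL.
Trough 5.7 μg/mL vs MEC 7 μg/mL: subtherapeutic.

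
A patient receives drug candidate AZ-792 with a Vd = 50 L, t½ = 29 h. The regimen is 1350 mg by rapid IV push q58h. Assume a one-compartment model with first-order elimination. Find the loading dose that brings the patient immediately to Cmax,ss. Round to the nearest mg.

f = (1/2)^(58/29) ≈ 0.250000; accumulation ratio R = 1/(1−f) ≈ 1.33333.
Loading dose to hit Cmax,ss on first dose: D_load = D_maint·R ≈ 1350 × 1.33333 ≈ 1800.00 mg.

1800 mg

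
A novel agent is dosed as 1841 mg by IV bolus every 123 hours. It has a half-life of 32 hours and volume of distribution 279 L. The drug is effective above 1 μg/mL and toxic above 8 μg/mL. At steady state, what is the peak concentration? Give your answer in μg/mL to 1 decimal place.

7.1 μg/mL

k = ln2/t½ = ln2/32 ≈ 0.021661 h⁻¹; fraction remaining f = e^(−kτ) = e^(−0.021661×123) ≈ 0.0696.
Accumulation ratio R = 1/(1 − f) ≈ 1/0.9304 ≈ 1.0748.
Single-dose peak C₀ = D/Vd = 1841/279 ≈ 6.599 μg/mL.
Cmax,ss = C₀/(1 − f) ≈ 6.599/0.9304 ≈ 7.093 μg/mL.
Peak 7.1 μg/mL vs MTC 8 μg/mL: below toxic threshold.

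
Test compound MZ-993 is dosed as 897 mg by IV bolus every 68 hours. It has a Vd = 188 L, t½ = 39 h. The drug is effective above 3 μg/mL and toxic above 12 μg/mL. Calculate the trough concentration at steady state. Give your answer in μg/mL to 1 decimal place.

Over one 68-h interval, 68/39 ≈ 1.7436 half-lives elapse, leaving f ≈ 0.2986 of each dose.
Accumulation ratio R = 1/(1 − f) ≈ 1/0.7014 ≈ 1.4257.
Single-dose peak C₀ = D/Vd = 897/188 ≈ 4.771 μg/mL.
Steady-state peak Cmax,ss = C₀·R ≈ 4.771 × 1.4257 ≈ 6.802 μg/mL.
Steady-state trough Cmin,ss = Cmax,ss·f ≈ 6.802 × 0.2986 ≈ 2.031 μg/mL.
Trough 2.0 μg/mL vs MEC 3 μg/mL: subtherapeutic.

2.0 μg/mL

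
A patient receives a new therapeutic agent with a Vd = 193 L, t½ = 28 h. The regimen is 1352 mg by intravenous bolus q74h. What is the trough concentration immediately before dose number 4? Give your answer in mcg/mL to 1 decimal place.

f = (1/2)^(τ/t½) = (1/2)^(74/28) ≈ 0.1601.
C₀ = D/Vd = 1352/193 ≈ 7.005 mcg/mL.
Before the 4th dose, 3 doses have been given. Superposition: Cmin = C₀·(f + f² + … + f^3).
≈ 7.005 × (0.1601 + 0.0256 + 0.0041) ≈ 7.005 × 0.1898 ≈ 1.330 mcg/mL.

1.3 mcg/mL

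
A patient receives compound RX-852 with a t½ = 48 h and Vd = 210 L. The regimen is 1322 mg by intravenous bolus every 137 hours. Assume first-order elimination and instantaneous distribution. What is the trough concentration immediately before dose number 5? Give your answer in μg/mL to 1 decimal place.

1.0 μg/mL

f = (1/2)^(τ/t½) = (1/2)^(137/48) ≈ 0.1383.
C₀ = D/Vd = 1322/210 ≈ 6.295 μg/mL.
Before the 5th dose, 4 doses have been given. Superposition: Cmin = C₀·(f + f² + … + f^4).
≈ 6.295 × (0.1383 + 0.0191 + 0.0026 + 0.0004) ≈ 6.295 × 0.1604 ≈ 1.010 μg/mL.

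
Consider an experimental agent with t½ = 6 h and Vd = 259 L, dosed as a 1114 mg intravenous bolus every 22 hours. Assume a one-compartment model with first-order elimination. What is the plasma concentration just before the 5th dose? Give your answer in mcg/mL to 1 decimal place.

0.4 mcg/mL

f = (1/2)^(τ/t½) = (1/2)^(22/6) ≈ 0.0787.
C₀ = D/Vd = 1114/259 ≈ 4.301 mcg/mL.
Before the 5th dose, 4 doses have been given. Superposition: Cmin = C₀·(f + f² + … + f^4).
≈ 4.301 × (0.0787 + 0.0062 + 0.0005 + 0.0000) ≈ 4.301 × 0.0854 ≈ 0.367 mcg/mL.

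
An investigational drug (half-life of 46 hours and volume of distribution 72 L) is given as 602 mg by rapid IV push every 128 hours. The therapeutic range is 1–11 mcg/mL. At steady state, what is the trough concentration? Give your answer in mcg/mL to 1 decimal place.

τ/t½ = 128/46 ≈ 2.7826, so fraction remaining f = (1/2)^(128/46) ≈ 0.1453.
Each bolus raises the concentration by D/Vd = 602/72 ≈ 8.361 mcg/mL.
Steady-state trough Cmin,ss = C₀·f/(1−f) ≈ 8.361 × 0.1453/0.8547 ≈ 1.421 mcg/mL.
Trough 1.4 mcg/mL vs MEC 1 mcg/mL: adequate.

1.4 mcg/mL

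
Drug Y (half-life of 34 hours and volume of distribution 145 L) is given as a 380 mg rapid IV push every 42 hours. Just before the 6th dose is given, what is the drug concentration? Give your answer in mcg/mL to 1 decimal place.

1.9 mcg/mL

f = (1/2)^(τ/t½) = (1/2)^(42/34) ≈ 0.4248.
C₀ = D/Vd = 380/145 ≈ 2.621 mcg/mL.
Before the 6th dose, 5 doses have been given. Superposition: Cmin = C₀·(f + f² + … + f^5).
≈ 2.621 × (0.4248 + 0.1805 + 0.0767 + 0.0326 + 0.0138) ≈ 2.621 × 0.7284 ≈ 1.909 mcg/mL.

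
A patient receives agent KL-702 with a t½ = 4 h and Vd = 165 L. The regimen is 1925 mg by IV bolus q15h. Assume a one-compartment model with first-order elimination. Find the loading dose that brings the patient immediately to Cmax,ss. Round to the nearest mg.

f = (1/2)^(15/4) ≈ 0.074325; accumulation ratio R = 1/(1−f) ≈ 1.08029.
Loading dose to hit Cmax,ss on first dose: D_load = D_maint·R ≈ 1925 × 1.08029 ≈ 2079.56 mg.

2080 mg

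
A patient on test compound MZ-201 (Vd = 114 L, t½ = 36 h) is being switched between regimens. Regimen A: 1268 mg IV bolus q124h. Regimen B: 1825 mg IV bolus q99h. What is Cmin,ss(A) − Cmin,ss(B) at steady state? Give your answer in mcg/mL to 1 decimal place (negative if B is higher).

Regimen A: f = (1/2)^(124/36) ≈ 0.0919; Cmin,ss = (1268/114)·f/(1−f) ≈ 1.126 mcg/mL.
Regimen B: f = (1/2)^(99/36) ≈ 0.1487; Cmin,ss = (1825/114)·f/(1−f) ≈ 2.796 mcg/mL.
Difference ≈ 1.126 − 2.796 ≈ -1.670 mcg/mL.

-1.7 mcg/mL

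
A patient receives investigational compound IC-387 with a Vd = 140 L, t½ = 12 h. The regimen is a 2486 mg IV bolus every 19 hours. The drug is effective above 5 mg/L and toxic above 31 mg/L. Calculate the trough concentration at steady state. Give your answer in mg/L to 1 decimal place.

Over one 19-h interval, 19/12 ≈ 1.5833 half-lives elapse, leaving f ≈ 0.3337 of each dose.
Each bolus raises the concentration by D/Vd = 2486/140 ≈ 17.757 mg/L.
Steady-state trough Cmin,ss = C₀·f/(1−f) ≈ 17.757 × 0.3337/0.6663 ≈ 8.893 mg/L.
Trough 8.9 mg/L vs MEC 5 mg/L: adequate.

8.9 mg/L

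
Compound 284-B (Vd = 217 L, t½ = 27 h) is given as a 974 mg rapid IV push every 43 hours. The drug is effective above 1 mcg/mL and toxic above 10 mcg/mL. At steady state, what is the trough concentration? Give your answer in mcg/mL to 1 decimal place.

2.2 mcg/mL

k = ln2/t½ = ln2/27 ≈ 0.025672 h⁻¹; fraction remaining f = e^(−kτ) = e^(−0.025672×43) ≈ 0.3316.
Accumulation ratio R = 1/(1 − f) ≈ 1/0.6684 ≈ 1.4961.
Single-dose peak C₀ = D/Vd = 974/217 ≈ 4.488 mcg/mL.
Cmax,ss = C₀/(1 − f) ≈ 4.488/0.6684 ≈ 6.715 mcg/mL.
Steady-state trough Cmin,ss = Cmax,ss·f ≈ 6.715 × 0.3316 ≈ 2.227 mcg/mL.
Trough 2.2 mcg/mL vs MEC 1 mcg/mL: adequate.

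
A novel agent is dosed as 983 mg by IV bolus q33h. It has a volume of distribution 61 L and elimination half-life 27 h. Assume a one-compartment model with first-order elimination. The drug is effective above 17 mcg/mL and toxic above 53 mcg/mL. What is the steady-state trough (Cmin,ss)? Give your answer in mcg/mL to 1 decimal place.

k = ln2/t½ = ln2/27 ≈ 0.025672 h⁻¹; fraction remaining f = e^(−kτ) = e^(−0.025672×33) ≈ 0.4286.
Each bolus raises the concentration by D/Vd = 983/61 ≈ 16.115 mcg/mL.
Steady-state trough Cmin,ss = C₀·f/(1−f) ≈ 16.115 × 0.4286/0.5714 ≈ 12.088 mcg/mL.
Trough 12.1 mcg/mL vs MEC 17 mcg/mL: subtherapeutic.

12.1 mcg/mL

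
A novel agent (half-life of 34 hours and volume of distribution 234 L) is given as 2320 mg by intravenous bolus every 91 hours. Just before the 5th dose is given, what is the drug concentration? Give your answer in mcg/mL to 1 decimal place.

1.8 mcg/mL

f = (1/2)^(τ/t½) = (1/2)^(91/34) ≈ 0.1564.
C₀ = D/Vd = 2320/234 ≈ 9.915 mcg/mL.
Before the 5th dose, 4 doses have been given. Superposition: Cmin = C₀·(f + f² + … + f^4).
≈ 9.915 × (0.1564 + 0.0245 + 0.0038 + 0.0006) ≈ 9.915 × 0.1853 ≈ 1.837 mcg/mL.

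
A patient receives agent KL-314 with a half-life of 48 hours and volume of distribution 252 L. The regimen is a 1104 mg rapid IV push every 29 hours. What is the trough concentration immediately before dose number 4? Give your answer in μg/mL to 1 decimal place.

f = (1/2)^(τ/t½) = (1/2)^(29/48) ≈ 0.6579.
C₀ = D/Vd = 1104/252 ≈ 4.381 μg/mL.
Before the 4th dose, 3 doses have been given. Superposition: Cmin = C₀·(f + f² + … + f^3).
≈ 4.381 × (0.6579 + 0.4328 + 0.2848) ≈ 4.381 × 1.3755 ≈ 6.026 μg/mL.

6.0 μg/mL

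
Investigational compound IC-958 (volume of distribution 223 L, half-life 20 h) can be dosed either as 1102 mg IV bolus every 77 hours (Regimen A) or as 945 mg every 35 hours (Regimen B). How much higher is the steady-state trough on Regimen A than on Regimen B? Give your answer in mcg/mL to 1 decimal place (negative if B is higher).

Regimen A: f = (1/2)^(77/20) ≈ 0.0693; Cmin,ss = (1102/223)·f/(1−f) ≈ 0.368 mcg/mL.
Regimen B: f = (1/2)^(35/20) ≈ 0.2973; Cmin,ss = (945/223)·f/(1−f) ≈ 1.793 mcg/mL.
Difference ≈ 0.368 − 1.793 ≈ -1.425 mcg/mL.

-1.4 mcg/mL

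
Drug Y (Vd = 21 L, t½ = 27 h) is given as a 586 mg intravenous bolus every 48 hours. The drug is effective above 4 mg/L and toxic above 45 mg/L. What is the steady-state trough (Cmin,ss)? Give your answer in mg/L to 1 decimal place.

11.5 mg/L

τ/t½ = 48/27 ≈ 1.7778, so fraction remaining f = (1/2)^(48/27) ≈ 0.2916.
Accumulation ratio R = 1/(1 − f) ≈ 1/0.7084 ≈ 1.4116.
Single-dose peak C₀ = D/Vd = 586/21 ≈ 27.905 mg/L.
Steady-state peak Cmax,ss = C₀·R ≈ 27.905 × 1.4116 ≈ 39.391 mg/L.
Steady-state trough Cmin,ss = Cmax,ss·f ≈ 39.391 × 0.2916 ≈ 11.486 mg/L.
Trough 11.5 mg/L vs MEC 4 mg/L: adequate.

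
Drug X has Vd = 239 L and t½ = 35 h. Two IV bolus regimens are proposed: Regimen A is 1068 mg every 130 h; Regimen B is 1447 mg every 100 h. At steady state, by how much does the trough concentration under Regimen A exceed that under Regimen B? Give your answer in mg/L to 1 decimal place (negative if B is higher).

Regimen A: f = (1/2)^(130/35) ≈ 0.0762; Cmin,ss = (1068/239)·f/(1−f) ≈ 0.369 mg/L.
Regimen B: f = (1/2)^(100/35) ≈ 0.1380; Cmin,ss = (1447/239)·f/(1−f) ≈ 0.969 mg/L.
Difference ≈ 0.369 − 0.969 ≈ -0.600 mg/L.

-0.6 mg/L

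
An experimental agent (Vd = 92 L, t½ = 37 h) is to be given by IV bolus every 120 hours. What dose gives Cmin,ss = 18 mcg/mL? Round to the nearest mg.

14025 mg

τ/t½ = 120/37 ≈ 3.2432, so f = (1/2)^(120/37) ≈ 0.105605.
Cmin,ss = (D/Vd)·f/(1−f), so D = Cmin,ss·Vd·(1−f)/f.
D = 18 × 92 × (1−f)/f ≈ 18 × 92 × 8.46925 ≈ 14025.08 mg.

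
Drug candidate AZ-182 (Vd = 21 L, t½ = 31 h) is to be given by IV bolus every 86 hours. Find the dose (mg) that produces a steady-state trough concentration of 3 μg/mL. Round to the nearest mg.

τ/t½ = 86/31 ≈ 2.7742, so f = (1/2)^(86/31) ≈ 0.146179.
Cmin,ss = (D/Vd)·f/(1−f), so D = Cmin,ss·Vd·(1−f)/f.
D = 3 × 21 × (1−f)/f ≈ 3 × 21 × 5.84093 ≈ 367.98 mg.

368 mg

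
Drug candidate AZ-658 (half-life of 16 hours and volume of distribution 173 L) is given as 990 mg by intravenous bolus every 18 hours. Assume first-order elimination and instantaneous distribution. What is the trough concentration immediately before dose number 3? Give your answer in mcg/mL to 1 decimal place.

f = (1/2)^(τ/t½) = (1/2)^(18/16) ≈ 0.4585.
C₀ = D/Vd = 990/173 ≈ 5.723 mcg/mL.
Before the 3rd dose, 2 doses have been given. Superposition: Cmin = C₀·(f + f²).
≈ 5.723 × (0.4585 + 0.2102) ≈ 5.723 × 0.6687 ≈ 3.827 mcg/mL.

3.8 mcg/mL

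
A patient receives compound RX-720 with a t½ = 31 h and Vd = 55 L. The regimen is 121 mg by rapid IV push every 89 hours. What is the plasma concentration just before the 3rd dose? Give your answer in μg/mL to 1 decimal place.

f = (1/2)^(τ/t½) = (1/2)^(89/31) ≈ 0.1367.
C₀ = D/Vd = 121/55 ≈ 2.200 μg/mL.
Before the 3rd dose, 2 doses have been given. Superposition: Cmin = C₀·(f + f²).
≈ 2.200 × (0.1367 + 0.0187) ≈ 2.200 × 0.1554 ≈ 0.342 μg/mL.

0.3 μg/mL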